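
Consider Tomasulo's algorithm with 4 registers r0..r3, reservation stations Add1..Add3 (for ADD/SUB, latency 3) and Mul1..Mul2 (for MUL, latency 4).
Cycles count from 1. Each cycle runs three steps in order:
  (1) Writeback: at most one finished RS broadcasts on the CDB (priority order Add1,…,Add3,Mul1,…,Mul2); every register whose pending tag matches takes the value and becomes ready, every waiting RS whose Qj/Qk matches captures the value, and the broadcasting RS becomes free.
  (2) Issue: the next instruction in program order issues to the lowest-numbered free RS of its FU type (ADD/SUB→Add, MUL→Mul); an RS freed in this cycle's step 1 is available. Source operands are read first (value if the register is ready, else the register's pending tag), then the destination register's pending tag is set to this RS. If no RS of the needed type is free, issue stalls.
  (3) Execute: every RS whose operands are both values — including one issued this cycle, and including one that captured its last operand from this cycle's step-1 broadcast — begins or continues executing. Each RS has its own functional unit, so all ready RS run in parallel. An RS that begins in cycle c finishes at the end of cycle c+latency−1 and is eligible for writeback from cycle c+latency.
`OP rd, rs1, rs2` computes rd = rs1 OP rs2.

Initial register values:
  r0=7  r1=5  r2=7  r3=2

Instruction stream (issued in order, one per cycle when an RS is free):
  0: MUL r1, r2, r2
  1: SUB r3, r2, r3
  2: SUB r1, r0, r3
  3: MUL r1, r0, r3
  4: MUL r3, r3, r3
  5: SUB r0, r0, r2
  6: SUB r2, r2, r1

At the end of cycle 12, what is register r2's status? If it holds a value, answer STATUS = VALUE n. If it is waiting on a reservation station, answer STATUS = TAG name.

cycle 1: issue MUL r1<-Mul1 // r0:7,r1:Mul1,r2:7,r3:2
cycle 2: issue SUB r3<-Add1 // r0:7,r1:Mul1,r2:7,r3:Add1
cycle 3: issue SUB r1<-Add2 // r0:7,r1:Add2,r2:7,r3:Add1
cycle 4: issue MUL r1<-Mul2 // r0:7,r1:Mul2,r2:7,r3:Add1
cycle 5: CDB Add1=5; stall // r0:7,r1:Mul2,r2:7,r3:5
cycle 6: CDB Mul1=49; issue MUL r3<-Mul1 // r0:7,r1:Mul2,r2:7,r3:Mul1
cycle 7: issue SUB r0<-Add1 // r0:Add1,r1:Mul2,r2:7,r3:Mul1
cycle 8: CDB Add2=2; issue SUB r2<-Add2 // r0:Add1,r1:Mul2,r2:Add2,r3:Mul1
cycle 9: CDB Mul2=35 // r0:Add1,r1:35,r2:Add2,r3:Mul1
cycle 10: CDB Add1=0 // r0:0,r1:35,r2:Add2,r3:Mul1
cycle 11: CDB Mul1=25 // r0:0,r1:35,r2:Add2,r3:25
cycle 12: CDB Add2=-28 // r0:0,r1:35,r2:-28,r3:25

STATUS = VALUE -28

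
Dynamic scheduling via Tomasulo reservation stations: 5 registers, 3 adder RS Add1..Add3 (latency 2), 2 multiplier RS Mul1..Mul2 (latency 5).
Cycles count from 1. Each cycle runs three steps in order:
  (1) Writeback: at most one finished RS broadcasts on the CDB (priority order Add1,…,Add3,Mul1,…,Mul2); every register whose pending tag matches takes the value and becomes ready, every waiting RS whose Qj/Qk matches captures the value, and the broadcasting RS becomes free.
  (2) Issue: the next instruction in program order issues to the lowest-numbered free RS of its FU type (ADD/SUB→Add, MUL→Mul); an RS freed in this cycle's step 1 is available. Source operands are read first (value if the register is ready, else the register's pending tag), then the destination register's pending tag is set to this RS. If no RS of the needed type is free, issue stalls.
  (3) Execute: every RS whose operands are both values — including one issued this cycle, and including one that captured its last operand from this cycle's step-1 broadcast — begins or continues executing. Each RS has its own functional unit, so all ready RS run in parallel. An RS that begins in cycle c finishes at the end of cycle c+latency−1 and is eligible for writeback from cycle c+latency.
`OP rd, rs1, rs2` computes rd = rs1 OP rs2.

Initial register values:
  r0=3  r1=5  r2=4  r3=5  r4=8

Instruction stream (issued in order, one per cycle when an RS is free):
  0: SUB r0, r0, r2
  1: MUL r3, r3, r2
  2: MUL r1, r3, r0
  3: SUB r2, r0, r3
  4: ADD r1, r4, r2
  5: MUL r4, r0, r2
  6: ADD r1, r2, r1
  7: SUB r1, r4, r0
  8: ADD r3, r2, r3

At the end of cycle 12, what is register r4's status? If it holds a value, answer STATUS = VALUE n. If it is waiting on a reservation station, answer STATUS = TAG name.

STATUS = TAG Mul1

  c1: issue SUB r0<-Add1  regs: r0:Add1,r1:5,r2:4,r3:5,r4:8
  c2: issue MUL r3<-Mul1  regs: r0:Add1,r1:5,r2:4,r3:Mul1,r4:8
  c3: CDB Add1=-1; issue MUL r1<-Mul2  regs: r0:-1,r1:Mul2,r2:4,r3:Mul1,r4:8
  c4: issue SUB r2<-Add1  regs: r0:-1,r1:Mul2,r2:Add1,r3:Mul1,r4:8
  c5: issue ADD r1<-Add2  regs: r0:-1,r1:Add2,r2:Add1,r3:Mul1,r4:8
  c6: stall  regs: r0:-1,r1:Add2,r2:Add1,r3:Mul1,r4:8
  c7: CDB Mul1=20; issue MUL r4<-Mul1  regs: r0:-1,r1:Add2,r2:Add1,r3:20,r4:Mul1
  c8: issue ADD r1<-Add3  regs: r0:-1,r1:Add3,r2:Add1,r3:20,r4:Mul1
  c9: CDB Add1=-21; issue SUB r1<-Add1  regs: r0:-1,r1:Add1,r2:-21,r3:20,r4:Mul1
  c10: stall  regs: r0:-1,r1:Add1,r2:-21,r3:20,r4:Mul1
  c11: CDB Add2=-13; issue ADD r3<-Add2  regs: r0:-1,r1:Add1,r2:-21,r3:Add2,r4:Mul1
  c12: CDB Mul2=-20  regs: r0:-1,r1:Add1,r2:-21,r3:Add2,r4:Mul1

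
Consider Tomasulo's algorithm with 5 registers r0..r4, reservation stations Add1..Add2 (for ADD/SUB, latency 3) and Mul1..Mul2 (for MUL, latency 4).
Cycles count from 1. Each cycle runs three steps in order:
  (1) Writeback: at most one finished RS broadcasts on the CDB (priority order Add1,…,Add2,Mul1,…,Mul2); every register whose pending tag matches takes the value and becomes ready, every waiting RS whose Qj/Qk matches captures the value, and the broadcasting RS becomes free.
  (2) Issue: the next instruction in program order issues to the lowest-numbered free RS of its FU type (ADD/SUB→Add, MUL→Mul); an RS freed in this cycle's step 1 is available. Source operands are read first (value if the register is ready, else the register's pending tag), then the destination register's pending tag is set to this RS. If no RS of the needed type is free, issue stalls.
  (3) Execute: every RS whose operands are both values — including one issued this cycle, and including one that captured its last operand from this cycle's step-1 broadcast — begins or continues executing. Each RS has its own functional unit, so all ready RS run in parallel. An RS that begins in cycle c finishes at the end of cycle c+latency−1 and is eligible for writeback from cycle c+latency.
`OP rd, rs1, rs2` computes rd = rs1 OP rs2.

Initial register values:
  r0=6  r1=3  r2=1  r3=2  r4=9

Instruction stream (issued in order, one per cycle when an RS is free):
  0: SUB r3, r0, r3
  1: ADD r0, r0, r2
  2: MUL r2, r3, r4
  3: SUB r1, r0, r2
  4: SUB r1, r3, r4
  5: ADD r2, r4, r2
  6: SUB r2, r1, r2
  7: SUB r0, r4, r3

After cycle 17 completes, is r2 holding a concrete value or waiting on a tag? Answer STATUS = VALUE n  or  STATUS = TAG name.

STATUS = VALUE -50

  c1: issue SUB r3<-Add1  regs: r0:6,r1:3,r2:1,r3:Add1,r4:9
  c2: issue ADD r0<-Add2  regs: r0:Add2,r1:3,r2:1,r3:Add1,r4:9
  c3: issue MUL r2<-Mul1  regs: r0:Add2,r1:3,r2:Mul1,r3:Add1,r4:9
  c4: CDB Add1=4; issue SUB r1<-Add1  regs: r0:Add2,r1:Add1,r2:Mul1,r3:4,r4:9
  c5: CDB Add2=7; issue SUB r1<-Add2  regs: r0:7,r1:Add2,r2:Mul1,r3:4,r4:9
  c6: stall  regs: r0:7,r1:Add2,r2:Mul1,r3:4,r4:9
  c7: stall  regs: r0:7,r1:Add2,r2:Mul1,r3:4,r4:9
  c8: CDB Add2=-5; issue ADD r2<-Add2  regs: r0:7,r1:-5,r2:Add2,r3:4,r4:9
  c9: CDB Mul1=36; stall  regs: r0:7,r1:-5,r2:Add2,r3:4,r4:9
  c10: stall  regs: r0:7,r1:-5,r2:Add2,r3:4,r4:9
  c11: stall  regs: r0:7,r1:-5,r2:Add2,r3:4,r4:9
  c12: CDB Add1=-29; issue SUB r2<-Add1  regs: r0:7,r1:-5,r2:Add1,r3:4,r4:9
  c13: CDB Add2=45; issue SUB r0<-Add2  regs: r0:Add2,r1:-5,r2:Add1,r3:4,r4:9
  c14: -  regs: r0:Add2,r1:-5,r2:Add1,r3:4,r4:9
  c15: -  regs: r0:Add2,r1:-5,r2:Add1,r3:4,r4:9
  c16: CDB Add1=-50  regs: r0:Add2,r1:-5,r2:-50,r3:4,r4:9
  c17: CDB Add2=5  regs: r0:5,r1:-5,r2:-50,r3:4,r4:9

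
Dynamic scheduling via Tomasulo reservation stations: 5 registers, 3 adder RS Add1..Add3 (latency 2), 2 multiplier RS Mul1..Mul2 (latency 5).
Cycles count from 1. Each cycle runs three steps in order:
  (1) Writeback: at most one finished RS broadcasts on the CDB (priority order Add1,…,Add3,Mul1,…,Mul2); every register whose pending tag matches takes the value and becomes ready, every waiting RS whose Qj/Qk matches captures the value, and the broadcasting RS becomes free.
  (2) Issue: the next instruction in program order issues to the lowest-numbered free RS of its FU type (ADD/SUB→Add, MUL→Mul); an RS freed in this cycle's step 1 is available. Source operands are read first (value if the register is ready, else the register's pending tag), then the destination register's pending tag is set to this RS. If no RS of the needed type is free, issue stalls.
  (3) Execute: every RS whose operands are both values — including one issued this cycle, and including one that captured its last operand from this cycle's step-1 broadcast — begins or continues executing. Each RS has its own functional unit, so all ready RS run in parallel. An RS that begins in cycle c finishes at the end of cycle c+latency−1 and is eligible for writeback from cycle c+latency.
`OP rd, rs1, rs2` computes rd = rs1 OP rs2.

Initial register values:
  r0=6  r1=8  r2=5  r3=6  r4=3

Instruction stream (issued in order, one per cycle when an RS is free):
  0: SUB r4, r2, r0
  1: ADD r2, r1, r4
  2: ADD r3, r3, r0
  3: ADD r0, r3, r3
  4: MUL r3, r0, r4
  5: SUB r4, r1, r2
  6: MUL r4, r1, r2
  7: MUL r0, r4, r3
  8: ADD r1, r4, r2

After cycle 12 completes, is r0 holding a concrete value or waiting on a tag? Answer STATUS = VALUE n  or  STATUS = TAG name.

c1: issue SUB r4<-Add1 | r0:6,r1:8,r2:5,r3:6,r4:Add1
c2: issue ADD r2<-Add2 | r0:6,r1:8,r2:Add2,r3:6,r4:Add1
c3: CDB Add1=-1; issue ADD r3<-Add1 | r0:6,r1:8,r2:Add2,r3:Add1,r4:-1
c4: issue ADD r0<-Add3 | r0:Add3,r1:8,r2:Add2,r3:Add1,r4:-1
c5: CDB Add1=12; issue MUL r3<-Mul1 | r0:Add3,r1:8,r2:Add2,r3:Mul1,r4:-1
c6: CDB Add2=7; issue SUB r4<-Add1 | r0:Add3,r1:8,r2:7,r3:Mul1,r4:Add1
c7: CDB Add3=24; issue MUL r4<-Mul2 | r0:24,r1:8,r2:7,r3:Mul1,r4:Mul2
c8: CDB Add1=1; stall | r0:24,r1:8,r2:7,r3:Mul1,r4:Mul2
c9: stall | r0:24,r1:8,r2:7,r3:Mul1,r4:Mul2
c10: stall | r0:24,r1:8,r2:7,r3:Mul1,r4:Mul2
c11: stall | r0:24,r1:8,r2:7,r3:Mul1,r4:Mul2
c12: CDB Mul1=-24; issue MUL r0<-Mul1 | r0:Mul1,r1:8,r2:7,r3:-24,r4:Mul2

STATUS = TAG Mul1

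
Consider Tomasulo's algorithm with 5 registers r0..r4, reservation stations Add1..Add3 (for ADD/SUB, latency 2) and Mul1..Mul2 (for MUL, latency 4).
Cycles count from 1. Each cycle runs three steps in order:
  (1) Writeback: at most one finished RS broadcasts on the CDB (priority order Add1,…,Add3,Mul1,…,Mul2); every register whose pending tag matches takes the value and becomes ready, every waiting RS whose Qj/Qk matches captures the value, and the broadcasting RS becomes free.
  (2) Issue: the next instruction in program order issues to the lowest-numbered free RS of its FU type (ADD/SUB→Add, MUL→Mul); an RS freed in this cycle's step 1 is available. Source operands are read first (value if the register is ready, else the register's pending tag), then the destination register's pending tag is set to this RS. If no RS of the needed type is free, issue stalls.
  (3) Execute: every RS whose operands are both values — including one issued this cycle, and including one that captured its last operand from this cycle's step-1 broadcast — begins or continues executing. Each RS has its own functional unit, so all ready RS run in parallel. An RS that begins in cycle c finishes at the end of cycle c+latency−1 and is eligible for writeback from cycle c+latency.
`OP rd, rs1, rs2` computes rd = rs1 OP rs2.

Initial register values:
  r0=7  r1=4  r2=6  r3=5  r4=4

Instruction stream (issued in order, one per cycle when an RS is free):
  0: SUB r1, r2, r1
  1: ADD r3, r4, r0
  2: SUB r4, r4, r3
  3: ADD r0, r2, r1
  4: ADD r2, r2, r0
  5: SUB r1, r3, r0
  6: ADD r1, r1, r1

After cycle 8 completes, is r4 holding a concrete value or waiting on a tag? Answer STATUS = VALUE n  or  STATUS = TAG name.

STATUS = VALUE -7

c1: issue SUB r1<-Add1 | r0:7,r1:Add1,r2:6,r3:5,r4:4
c2: issue ADD r3<-Add2 | r0:7,r1:Add1,r2:6,r3:Add2,r4:4
c3: CDB Add1=2; issue SUB r4<-Add1 | r0:7,r1:2,r2:6,r3:Add2,r4:Add1
c4: CDB Add2=11; issue ADD r0<-Add2 | r0:Add2,r1:2,r2:6,r3:11,r4:Add1
c5: issue ADD r2<-Add3 | r0:Add2,r1:2,r2:Add3,r3:11,r4:Add1
c6: CDB Add1=-7; issue SUB r1<-Add1 | r0:Add2,r1:Add1,r2:Add3,r3:11,r4:-7
c7: CDB Add2=8; issue ADD r1<-Add2 | r0:8,r1:Add2,r2:Add3,r3:11,r4:-7
c8: - | r0:8,r1:Add2,r2:Add3,r3:11,r4:-7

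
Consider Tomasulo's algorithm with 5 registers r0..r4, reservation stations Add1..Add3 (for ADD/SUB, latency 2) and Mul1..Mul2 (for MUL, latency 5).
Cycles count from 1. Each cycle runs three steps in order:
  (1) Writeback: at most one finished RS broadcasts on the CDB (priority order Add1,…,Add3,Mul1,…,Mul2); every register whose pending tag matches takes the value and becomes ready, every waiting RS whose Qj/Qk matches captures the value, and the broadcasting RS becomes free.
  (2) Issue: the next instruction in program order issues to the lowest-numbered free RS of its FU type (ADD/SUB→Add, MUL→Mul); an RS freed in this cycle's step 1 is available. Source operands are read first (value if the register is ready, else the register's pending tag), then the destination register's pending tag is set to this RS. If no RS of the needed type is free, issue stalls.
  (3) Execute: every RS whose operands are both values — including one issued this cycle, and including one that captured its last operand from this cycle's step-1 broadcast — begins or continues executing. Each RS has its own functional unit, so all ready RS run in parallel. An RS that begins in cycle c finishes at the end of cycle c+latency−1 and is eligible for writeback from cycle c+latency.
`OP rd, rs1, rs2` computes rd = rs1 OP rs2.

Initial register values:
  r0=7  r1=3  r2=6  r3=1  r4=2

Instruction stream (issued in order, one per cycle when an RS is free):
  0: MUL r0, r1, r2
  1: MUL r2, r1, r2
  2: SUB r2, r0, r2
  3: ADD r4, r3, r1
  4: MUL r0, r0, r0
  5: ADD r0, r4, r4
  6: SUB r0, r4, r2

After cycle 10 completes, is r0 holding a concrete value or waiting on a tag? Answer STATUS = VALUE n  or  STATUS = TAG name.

STATUS = TAG Add3

  c1: issue MUL r0<-Mul1  regs: r0:Mul1,r1:3,r2:6,r3:1,r4:2
  c2: issue MUL r2<-Mul2  regs: r0:Mul1,r1:3,r2:Mul2,r3:1,r4:2
  c3: issue SUB r2<-Add1  regs: r0:Mul1,r1:3,r2:Add1,r3:1,r4:2
  c4: issue ADD r4<-Add2  regs: r0:Mul1,r1:3,r2:Add1,r3:1,r4:Add2
  c5: stall  regs: r0:Mul1,r1:3,r2:Add1,r3:1,r4:Add2
  c6: CDB Add2=4; stall  regs: r0:Mul1,r1:3,r2:Add1,r3:1,r4:4
  c7: CDB Mul1=18; issue MUL r0<-Mul1  regs: r0:Mul1,r1:3,r2:Add1,r3:1,r4:4
  c8: CDB Mul2=18; issue ADD r0<-Add2  regs: r0:Add2,r1:3,r2:Add1,r3:1,r4:4
  c9: issue SUB r0<-Add3  regs: r0:Add3,r1:3,r2:Add1,r3:1,r4:4
  c10: CDB Add1=0  regs: r0:Add3,r1:3,r2:0,r3:1,r4:4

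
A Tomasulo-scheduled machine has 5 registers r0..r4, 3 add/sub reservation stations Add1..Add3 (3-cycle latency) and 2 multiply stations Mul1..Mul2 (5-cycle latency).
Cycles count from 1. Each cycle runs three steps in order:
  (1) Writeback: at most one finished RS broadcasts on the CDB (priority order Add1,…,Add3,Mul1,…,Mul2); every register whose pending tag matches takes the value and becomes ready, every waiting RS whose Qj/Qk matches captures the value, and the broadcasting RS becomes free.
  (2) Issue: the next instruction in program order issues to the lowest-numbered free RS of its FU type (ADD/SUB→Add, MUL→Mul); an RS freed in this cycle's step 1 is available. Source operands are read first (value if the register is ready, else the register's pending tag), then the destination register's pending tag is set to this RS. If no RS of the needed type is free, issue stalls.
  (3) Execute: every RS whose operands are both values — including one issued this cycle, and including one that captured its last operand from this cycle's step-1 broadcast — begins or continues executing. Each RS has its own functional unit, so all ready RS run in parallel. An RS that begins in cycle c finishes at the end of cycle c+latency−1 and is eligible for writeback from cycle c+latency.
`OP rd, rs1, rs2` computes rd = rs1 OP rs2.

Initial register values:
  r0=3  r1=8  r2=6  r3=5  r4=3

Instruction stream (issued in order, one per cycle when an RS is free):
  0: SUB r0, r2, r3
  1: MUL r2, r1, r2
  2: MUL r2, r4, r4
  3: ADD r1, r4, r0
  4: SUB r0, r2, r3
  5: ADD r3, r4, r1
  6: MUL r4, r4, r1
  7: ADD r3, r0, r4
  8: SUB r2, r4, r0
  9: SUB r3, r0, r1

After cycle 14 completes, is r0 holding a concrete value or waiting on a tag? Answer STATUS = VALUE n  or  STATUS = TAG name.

STATUS = VALUE 4

c1: issue SUB r0<-Add1 | r0:Add1,r1:8,r2:6,r3:5,r4:3
c2: issue MUL r2<-Mul1 | r0:Add1,r1:8,r2:Mul1,r3:5,r4:3
c3: issue MUL r2<-Mul2 | r0:Add1,r1:8,r2:Mul2,r3:5,r4:3
c4: CDB Add1=1; issue ADD r1<-Add1 | r0:1,r1:Add1,r2:Mul2,r3:5,r4:3
c5: issue SUB r0<-Add2 | r0:Add2,r1:Add1,r2:Mul2,r3:5,r4:3
c6: issue ADD r3<-Add3 | r0:Add2,r1:Add1,r2:Mul2,r3:Add3,r4:3
c7: CDB Add1=4; stall | r0:Add2,r1:4,r2:Mul2,r3:Add3,r4:3
c8: CDB Mul1=48; issue MUL r4<-Mul1 | r0:Add2,r1:4,r2:Mul2,r3:Add3,r4:Mul1
c9: CDB Mul2=9; issue ADD r3<-Add1 | r0:Add2,r1:4,r2:9,r3:Add1,r4:Mul1
c10: CDB Add3=7; issue SUB r2<-Add3 | r0:Add2,r1:4,r2:Add3,r3:Add1,r4:Mul1
c11: stall | r0:Add2,r1:4,r2:Add3,r3:Add1,r4:Mul1
c12: CDB Add2=4; issue SUB r3<-Add2 | r0:4,r1:4,r2:Add3,r3:Add2,r4:Mul1
c13: CDB Mul1=12 | r0:4,r1:4,r2:Add3,r3:Add2,r4:12
c14: - | r0:4,r1:4,r2:Add3,r3:Add2,r4:12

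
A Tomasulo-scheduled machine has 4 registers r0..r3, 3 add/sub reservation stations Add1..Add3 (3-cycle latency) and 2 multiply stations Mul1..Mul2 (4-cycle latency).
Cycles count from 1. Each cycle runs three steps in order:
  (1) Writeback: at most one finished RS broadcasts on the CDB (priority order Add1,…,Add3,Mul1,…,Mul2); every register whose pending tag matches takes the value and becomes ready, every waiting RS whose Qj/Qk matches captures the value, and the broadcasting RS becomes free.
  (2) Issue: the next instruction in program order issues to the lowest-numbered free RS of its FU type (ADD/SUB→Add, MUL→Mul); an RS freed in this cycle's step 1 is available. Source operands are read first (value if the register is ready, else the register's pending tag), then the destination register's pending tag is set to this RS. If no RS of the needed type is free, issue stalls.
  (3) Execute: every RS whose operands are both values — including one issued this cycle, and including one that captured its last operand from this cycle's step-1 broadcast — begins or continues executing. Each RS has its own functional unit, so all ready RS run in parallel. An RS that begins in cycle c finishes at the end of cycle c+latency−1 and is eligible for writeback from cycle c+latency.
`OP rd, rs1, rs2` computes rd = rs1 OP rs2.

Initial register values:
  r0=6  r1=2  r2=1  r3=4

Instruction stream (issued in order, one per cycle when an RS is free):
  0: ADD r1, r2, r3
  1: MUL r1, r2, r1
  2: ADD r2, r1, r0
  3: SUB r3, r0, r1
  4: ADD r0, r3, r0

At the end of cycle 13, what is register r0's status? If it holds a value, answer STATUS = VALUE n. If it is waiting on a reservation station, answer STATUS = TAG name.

STATUS = TAG Add3

cycle 1: issue ADD r1<-Add1 // r0:6,r1:Add1,r2:1,r3:4
cycle 2: issue MUL r1<-Mul1 // r0:6,r1:Mul1,r2:1,r3:4
cycle 3: issue ADD r2<-Add2 // r0:6,r1:Mul1,r2:Add2,r3:4
cycle 4: CDB Add1=5; issue SUB r3<-Add1 // r0:6,r1:Mul1,r2:Add2,r3:Add1
cycle 5: issue ADD r0<-Add3 // r0:Add3,r1:Mul1,r2:Add2,r3:Add1
cycle 6: - // r0:Add3,r1:Mul1,r2:Add2,r3:Add1
cycle 7: - // r0:Add3,r1:Mul1,r2:Add2,r3:Add1
cycle 8: CDB Mul1=5 // r0:Add3,r1:5,r2:Add2,r3:Add1
cycle 9: - // r0:Add3,r1:5,r2:Add2,r3:Add1
cycle 10: - // r0:Add3,r1:5,r2:Add2,r3:Add1
cycle 11: CDB Add1=1 // r0:Add3,r1:5,r2:Add2,r3:1
cycle 12: CDB Add2=11 // r0:Add3,r1:5,r2:11,r3:1
cycle 13: - // r0:Add3,r1:5,r2:11,r3:1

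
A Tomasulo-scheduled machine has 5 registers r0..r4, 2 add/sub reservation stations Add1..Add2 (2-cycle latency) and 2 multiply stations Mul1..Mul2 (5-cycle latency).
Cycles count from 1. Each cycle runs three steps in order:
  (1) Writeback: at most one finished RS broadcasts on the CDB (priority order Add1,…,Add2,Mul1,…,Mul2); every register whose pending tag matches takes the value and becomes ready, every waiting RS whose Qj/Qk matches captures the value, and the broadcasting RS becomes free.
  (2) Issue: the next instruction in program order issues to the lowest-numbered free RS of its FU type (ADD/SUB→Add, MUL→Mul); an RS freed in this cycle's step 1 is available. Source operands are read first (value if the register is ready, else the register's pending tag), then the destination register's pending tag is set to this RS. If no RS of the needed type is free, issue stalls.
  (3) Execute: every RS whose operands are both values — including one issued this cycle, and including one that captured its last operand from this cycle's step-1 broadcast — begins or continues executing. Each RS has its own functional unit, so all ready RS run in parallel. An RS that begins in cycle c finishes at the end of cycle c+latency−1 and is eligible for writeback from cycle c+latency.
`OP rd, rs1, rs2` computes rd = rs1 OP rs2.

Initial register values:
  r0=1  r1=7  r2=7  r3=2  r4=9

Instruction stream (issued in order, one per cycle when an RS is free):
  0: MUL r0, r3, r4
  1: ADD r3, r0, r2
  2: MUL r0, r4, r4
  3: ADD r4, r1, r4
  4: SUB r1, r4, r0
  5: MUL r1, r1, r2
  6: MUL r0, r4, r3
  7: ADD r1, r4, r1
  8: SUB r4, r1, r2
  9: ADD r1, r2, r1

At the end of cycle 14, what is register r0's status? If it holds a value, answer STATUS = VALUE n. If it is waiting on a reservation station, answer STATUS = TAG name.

STATUS = VALUE 400

  c1: issue MUL r0<-Mul1  regs: r0:Mul1,r1:7,r2:7,r3:2,r4:9
  c2: issue ADD r3<-Add1  regs: r0:Mul1,r1:7,r2:7,r3:Add1,r4:9
  c3: issue MUL r0<-Mul2  regs: r0:Mul2,r1:7,r2:7,r3:Add1,r4:9
  c4: issue ADD r4<-Add2  regs: r0:Mul2,r1:7,r2:7,r3:Add1,r4:Add2
  c5: stall  regs: r0:Mul2,r1:7,r2:7,r3:Add1,r4:Add2
  c6: CDB Add2=16; issue SUB r1<-Add2  regs: r0:Mul2,r1:Add2,r2:7,r3:Add1,r4:16
  c7: CDB Mul1=18; issue MUL r1<-Mul1  regs: r0:Mul2,r1:Mul1,r2:7,r3:Add1,r4:16
  c8: CDB Mul2=81; issue MUL r0<-Mul2  regs: r0:Mul2,r1:Mul1,r2:7,r3:Add1,r4:16
  c9: CDB Add1=25; issue ADD r1<-Add1  regs: r0:Mul2,r1:Add1,r2:7,r3:25,r4:16
  c10: CDB Add2=-65; issue SUB r4<-Add2  regs: r0:Mul2,r1:Add1,r2:7,r3:25,r4:Add2
  c11: stall  regs: r0:Mul2,r1:Add1,r2:7,r3:25,r4:Add2
  c12: stall  regs: r0:Mul2,r1:Add1,r2:7,r3:25,r4:Add2
  c13: stall  regs: r0:Mul2,r1:Add1,r2:7,r3:25,r4:Add2
  c14: CDB Mul2=400; stall  regs: r0:400,r1:Add1,r2:7,r3:25,r4:Add2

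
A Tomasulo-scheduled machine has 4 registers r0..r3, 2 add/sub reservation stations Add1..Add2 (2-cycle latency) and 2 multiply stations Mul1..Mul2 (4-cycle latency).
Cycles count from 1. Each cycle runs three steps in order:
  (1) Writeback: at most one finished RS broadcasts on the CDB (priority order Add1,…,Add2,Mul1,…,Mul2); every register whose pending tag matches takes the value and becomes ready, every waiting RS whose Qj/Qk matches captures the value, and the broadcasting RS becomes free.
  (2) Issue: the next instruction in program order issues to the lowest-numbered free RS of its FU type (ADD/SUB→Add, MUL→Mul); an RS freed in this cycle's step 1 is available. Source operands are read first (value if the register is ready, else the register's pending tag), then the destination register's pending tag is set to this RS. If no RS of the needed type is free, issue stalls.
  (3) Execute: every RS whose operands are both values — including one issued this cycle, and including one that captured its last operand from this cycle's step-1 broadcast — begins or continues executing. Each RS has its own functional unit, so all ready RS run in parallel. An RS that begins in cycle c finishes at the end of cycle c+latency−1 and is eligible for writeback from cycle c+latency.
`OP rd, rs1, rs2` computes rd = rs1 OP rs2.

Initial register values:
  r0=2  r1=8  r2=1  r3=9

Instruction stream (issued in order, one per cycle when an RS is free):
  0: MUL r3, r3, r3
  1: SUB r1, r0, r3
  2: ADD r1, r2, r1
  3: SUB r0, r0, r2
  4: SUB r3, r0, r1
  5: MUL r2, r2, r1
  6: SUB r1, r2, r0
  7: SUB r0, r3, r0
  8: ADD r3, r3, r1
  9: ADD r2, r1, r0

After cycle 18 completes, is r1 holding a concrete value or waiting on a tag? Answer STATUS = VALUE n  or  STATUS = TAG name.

  c1: issue MUL r3<-Mul1  regs: r0:2,r1:8,r2:1,r3:Mul1
  c2: issue SUB r1<-Add1  regs: r0:2,r1:Add1,r2:1,r3:Mul1
  c3: issue ADD r1<-Add2  regs: r0:2,r1:Add2,r2:1,r3:Mul1
  c4: stall  regs: r0:2,r1:Add2,r2:1,r3:Mul1
  c5: CDB Mul1=81; stall  regs: r0:2,r1:Add2,r2:1,r3:81
  c6: stall  regs: r0:2,r1:Add2,r2:1,r3:81
  c7: CDB Add1=-79; issue SUB r0<-Add1  regs: r0:Add1,r1:Add2,r2:1,r3:81
  c8: stall  regs: r0:Add1,r1:Add2,r2:1,r3:81
  c9: CDB Add1=1; issue SUB r3<-Add1  regs: r0:1,r1:Add2,r2:1,r3:Add1
  c10: CDB Add2=-78; issue MUL r2<-Mul1  regs: r0:1,r1:-78,r2:Mul1,r3:Add1
  c11: issue SUB r1<-Add2  regs: r0:1,r1:Add2,r2:Mul1,r3:Add1
  c12: CDB Add1=79; issue SUB r0<-Add1  regs: r0:Add1,r1:Add2,r2:Mul1,r3:79
  c13: stall  regs: r0:Add1,r1:Add2,r2:Mul1,r3:79
  c14: CDB Add1=78; issue ADD r3<-Add1  regs: r0:78,r1:Add2,r2:Mul1,r3:Add1
  c15: CDB Mul1=-78; stall  regs: r0:78,r1:Add2,r2:-78,r3:Add1
  c16: stall  regs: r0:78,r1:Add2,r2:-78,r3:Add1
  c17: CDB Add2=-79; issue ADD r2<-Add2  regs: r0:78,r1:-79,r2:Add2,r3:Add1
  c18: -  regs: r0:78,r1:-79,r2:Add2,r3:Add1

STATUS = VALUE -79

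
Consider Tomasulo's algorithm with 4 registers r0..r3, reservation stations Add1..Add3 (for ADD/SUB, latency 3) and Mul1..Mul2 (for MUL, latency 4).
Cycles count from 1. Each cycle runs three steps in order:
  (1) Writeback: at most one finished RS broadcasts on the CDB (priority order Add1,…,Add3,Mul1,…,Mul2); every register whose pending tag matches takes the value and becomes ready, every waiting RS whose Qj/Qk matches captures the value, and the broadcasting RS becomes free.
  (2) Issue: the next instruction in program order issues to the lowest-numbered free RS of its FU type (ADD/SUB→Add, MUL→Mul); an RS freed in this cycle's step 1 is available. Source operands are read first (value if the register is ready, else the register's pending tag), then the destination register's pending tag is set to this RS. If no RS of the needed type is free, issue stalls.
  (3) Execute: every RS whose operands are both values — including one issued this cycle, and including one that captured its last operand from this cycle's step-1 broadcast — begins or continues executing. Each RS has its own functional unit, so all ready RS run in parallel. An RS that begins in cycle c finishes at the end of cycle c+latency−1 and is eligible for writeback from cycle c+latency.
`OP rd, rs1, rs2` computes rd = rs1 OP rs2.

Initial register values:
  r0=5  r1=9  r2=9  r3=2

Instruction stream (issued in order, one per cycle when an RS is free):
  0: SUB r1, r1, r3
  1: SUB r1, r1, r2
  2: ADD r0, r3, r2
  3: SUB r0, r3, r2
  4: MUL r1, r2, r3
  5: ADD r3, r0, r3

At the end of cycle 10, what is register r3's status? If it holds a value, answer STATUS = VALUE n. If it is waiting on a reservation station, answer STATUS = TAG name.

cycle 1: issue SUB r1<-Add1 // r0:5,r1:Add1,r2:9,r3:2
cycle 2: issue SUB r1<-Add2 // r0:5,r1:Add2,r2:9,r3:2
cycle 3: issue ADD r0<-Add3 // r0:Add3,r1:Add2,r2:9,r3:2
cycle 4: CDB Add1=7; issue SUB r0<-Add1 // r0:Add1,r1:Add2,r2:9,r3:2
cycle 5: issue MUL r1<-Mul1 // r0:Add1,r1:Mul1,r2:9,r3:2
cycle 6: CDB Add3=11; issue ADD r3<-Add3 // r0:Add1,r1:Mul1,r2:9,r3:Add3
cycle 7: CDB Add1=-7 // r0:-7,r1:Mul1,r2:9,r3:Add3
cycle 8: CDB Add2=-2 // r0:-7,r1:Mul1,r2:9,r3:Add3
cycle 9: CDB Mul1=18 // r0:-7,r1:18,r2:9,r3:Add3
cycle 10: CDB Add3=-5 // r0:-7,r1:18,r2:9,r3:-5

STATUS = VALUE -5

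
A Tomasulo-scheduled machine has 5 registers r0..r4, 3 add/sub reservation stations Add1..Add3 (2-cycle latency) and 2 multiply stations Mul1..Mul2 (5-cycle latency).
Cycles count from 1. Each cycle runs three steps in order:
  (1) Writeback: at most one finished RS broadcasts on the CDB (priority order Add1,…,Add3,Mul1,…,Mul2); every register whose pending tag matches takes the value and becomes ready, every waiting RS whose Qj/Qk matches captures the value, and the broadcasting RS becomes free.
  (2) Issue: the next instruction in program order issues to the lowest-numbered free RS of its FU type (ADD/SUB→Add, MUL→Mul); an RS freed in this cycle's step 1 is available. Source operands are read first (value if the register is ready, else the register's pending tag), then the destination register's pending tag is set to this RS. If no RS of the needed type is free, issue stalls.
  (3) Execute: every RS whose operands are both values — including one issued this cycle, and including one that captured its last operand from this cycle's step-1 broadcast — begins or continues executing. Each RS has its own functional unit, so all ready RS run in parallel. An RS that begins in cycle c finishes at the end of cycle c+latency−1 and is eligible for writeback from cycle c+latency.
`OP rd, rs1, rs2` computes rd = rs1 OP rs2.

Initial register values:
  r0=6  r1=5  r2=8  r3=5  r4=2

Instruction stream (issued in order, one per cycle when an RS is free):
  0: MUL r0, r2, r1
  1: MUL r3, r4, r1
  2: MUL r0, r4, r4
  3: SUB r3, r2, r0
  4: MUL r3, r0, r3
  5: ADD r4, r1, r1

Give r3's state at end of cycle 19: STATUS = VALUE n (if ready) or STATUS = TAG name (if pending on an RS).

STATUS = VALUE 16

cycle 1: issue MUL r0<-Mul1 // r0:Mul1,r1:5,r2:8,r3:5,r4:2
cycle 2: issue MUL r3<-Mul2 // r0:Mul1,r1:5,r2:8,r3:Mul2,r4:2
cycle 3: stall // r0:Mul1,r1:5,r2:8,r3:Mul2,r4:2
cycle 4: stall // r0:Mul1,r1:5,r2:8,r3:Mul2,r4:2
cycle 5: stall // r0:Mul1,r1:5,r2:8,r3:Mul2,r4:2
cycle 6: CDB Mul1=40; issue MUL r0<-Mul1 // r0:Mul1,r1:5,r2:8,r3:Mul2,r4:2
cycle 7: CDB Mul2=10; issue SUB r3<-Add1 // r0:Mul1,r1:5,r2:8,r3:Add1,r4:2
cycle 8: issue MUL r3<-Mul2 // r0:Mul1,r1:5,r2:8,r3:Mul2,r4:2
cycle 9: issue ADD r4<-Add2 // r0:Mul1,r1:5,r2:8,r3:Mul2,r4:Add2
cycle 10: - // r0:Mul1,r1:5,r2:8,r3:Mul2,r4:Add2
cycle 11: CDB Add2=10 // r0:Mul1,r1:5,r2:8,r3:Mul2,r4:10
cycle 12: CDB Mul1=4 // r0:4,r1:5,r2:8,r3:Mul2,r4:10
cycle 13: - // r0:4,r1:5,r2:8,r3:Mul2,r4:10
cycle 14: CDB Add1=4 // r0:4,r1:5,r2:8,r3:Mul2,r4:10
cycle 15: - // r0:4,r1:5,r2:8,r3:Mul2,r4:10
cycle 16: - // r0:4,r1:5,r2:8,r3:Mul2,r4:10
cycle 17: - // r0:4,r1:5,r2:8,r3:Mul2,r4:10
cycle 18: - // r0:4,r1:5,r2:8,r3:Mul2,r4:10
cycle 19: CDB Mul2=16 // r0:4,r1:5,r2:8,r3:16,r4:10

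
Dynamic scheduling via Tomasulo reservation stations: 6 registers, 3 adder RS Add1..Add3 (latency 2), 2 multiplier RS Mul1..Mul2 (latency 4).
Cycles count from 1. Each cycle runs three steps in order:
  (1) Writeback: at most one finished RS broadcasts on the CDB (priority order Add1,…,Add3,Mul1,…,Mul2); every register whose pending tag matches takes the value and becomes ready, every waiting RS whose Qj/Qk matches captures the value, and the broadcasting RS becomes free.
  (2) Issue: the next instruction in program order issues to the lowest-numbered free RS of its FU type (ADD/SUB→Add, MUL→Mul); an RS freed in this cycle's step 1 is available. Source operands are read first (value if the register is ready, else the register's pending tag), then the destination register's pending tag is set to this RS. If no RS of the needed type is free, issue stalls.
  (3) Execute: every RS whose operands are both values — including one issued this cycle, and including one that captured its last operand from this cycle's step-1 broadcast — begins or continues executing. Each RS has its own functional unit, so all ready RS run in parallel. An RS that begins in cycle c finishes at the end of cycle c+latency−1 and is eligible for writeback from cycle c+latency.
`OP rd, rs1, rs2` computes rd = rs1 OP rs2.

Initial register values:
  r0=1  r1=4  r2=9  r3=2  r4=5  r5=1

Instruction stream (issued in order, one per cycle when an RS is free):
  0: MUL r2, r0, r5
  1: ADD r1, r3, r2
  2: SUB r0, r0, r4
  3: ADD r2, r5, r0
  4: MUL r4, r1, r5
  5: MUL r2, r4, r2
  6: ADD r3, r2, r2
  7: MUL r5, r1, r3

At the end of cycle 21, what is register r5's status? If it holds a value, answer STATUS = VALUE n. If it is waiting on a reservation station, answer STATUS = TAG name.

  c1: issue MUL r2<-Mul1  regs: r0:1,r1:4,r2:Mul1,r3:2,r4:5,r5:1
  c2: issue ADD r1<-Add1  regs: r0:1,r1:Add1,r2:Mul1,r3:2,r4:5,r5:1
  c3: issue SUB r0<-Add2  regs: r0:Add2,r1:Add1,r2:Mul1,r3:2,r4:5,r5:1
  c4: issue ADD r2<-Add3  regs: r0:Add2,r1:Add1,r2:Add3,r3:2,r4:5,r5:1
  c5: CDB Add2=-4; issue MUL r4<-Mul2  regs: r0:-4,r1:Add1,r2:Add3,r3:2,r4:Mul2,r5:1
  c6: CDB Mul1=1; issue MUL r2<-Mul1  regs: r0:-4,r1:Add1,r2:Mul1,r3:2,r4:Mul2,r5:1
  c7: CDB Add3=-3; issue ADD r3<-Add2  regs: r0:-4,r1:Add1,r2:Mul1,r3:Add2,r4:Mul2,r5:1
  c8: CDB Add1=3; stall  regs: r0:-4,r1:3,r2:Mul1,r3:Add2,r4:Mul2,r5:1
  c9: stall  regs: r0:-4,r1:3,r2:Mul1,r3:Add2,r4:Mul2,r5:1
  c10: stall  regs: r0:-4,r1:3,r2:Mul1,r3:Add2,r4:Mul2,r5:1
  c11: stall  regs: r0:-4,r1:3,r2:Mul1,r3:Add2,r4:Mul2,r5:1
  c12: CDB Mul2=3; issue MUL r5<-Mul2  regs: r0:-4,r1:3,r2:Mul1,r3:Add2,r4:3,r5:Mul2
  c13: -  regs: r0:-4,r1:3,r2:Mul1,r3:Add2,r4:3,r5:Mul2
  c14: -  regs: r0:-4,r1:3,r2:Mul1,r3:Add2,r4:3,r5:Mul2
  c15: -  regs: r0:-4,r1:3,r2:Mul1,r3:Add2,r4:3,r5:Mul2
  c16: CDB Mul1=-9  regs: r0:-4,r1:3,r2:-9,r3:Add2,r4:3,r5:Mul2
  c17: -  regs: r0:-4,r1:3,r2:-9,r3:Add2,r4:3,r5:Mul2
  c18: CDB Add2=-18  regs: r0:-4,r1:3,r2:-9,r3:-18,r4:3,r5:Mul2
  c19: -  regs: r0:-4,r1:3,r2:-9,r3:-18,r4:3,r5:Mul2
  c20: -  regs: r0:-4,r1:3,r2:-9,r3:-18,r4:3,r5:Mul2
  c21: -  regs: r0:-4,r1:3,r2:-9,r3:-18,r4:3,r5:Mul2

STATUS = TAG Mul2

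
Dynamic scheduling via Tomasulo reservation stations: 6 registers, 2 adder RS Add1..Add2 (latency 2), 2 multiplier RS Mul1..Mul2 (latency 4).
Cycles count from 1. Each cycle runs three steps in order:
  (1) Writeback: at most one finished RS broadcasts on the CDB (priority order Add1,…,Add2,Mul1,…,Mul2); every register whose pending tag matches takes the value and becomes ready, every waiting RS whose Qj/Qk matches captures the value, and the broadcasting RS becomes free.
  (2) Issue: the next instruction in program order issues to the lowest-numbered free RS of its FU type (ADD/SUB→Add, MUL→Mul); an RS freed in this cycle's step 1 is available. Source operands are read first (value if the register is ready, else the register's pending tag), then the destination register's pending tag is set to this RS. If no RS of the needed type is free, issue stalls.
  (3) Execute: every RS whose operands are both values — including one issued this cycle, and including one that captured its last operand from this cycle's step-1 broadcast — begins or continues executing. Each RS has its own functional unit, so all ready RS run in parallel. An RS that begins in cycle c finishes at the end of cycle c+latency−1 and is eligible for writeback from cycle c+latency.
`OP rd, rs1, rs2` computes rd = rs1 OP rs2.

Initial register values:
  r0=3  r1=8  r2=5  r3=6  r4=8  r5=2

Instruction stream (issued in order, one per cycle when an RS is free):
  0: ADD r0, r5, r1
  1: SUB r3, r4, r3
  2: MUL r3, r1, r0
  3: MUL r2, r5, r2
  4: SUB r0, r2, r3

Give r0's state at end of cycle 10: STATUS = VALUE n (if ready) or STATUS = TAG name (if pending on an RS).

c1: issue ADD r0<-Add1 | r0:Add1,r1:8,r2:5,r3:6,r4:8,r5:2
c2: issue SUB r3<-Add2 | r0:Add1,r1:8,r2:5,r3:Add2,r4:8,r5:2
c3: CDB Add1=10; issue MUL r3<-Mul1 | r0:10,r1:8,r2:5,r3:Mul1,r4:8,r5:2
c4: CDB Add2=2; issue MUL r2<-Mul2 | r0:10,r1:8,r2:Mul2,r3:Mul1,r4:8,r5:2
c5: issue SUB r0<-Add1 | r0:Add1,r1:8,r2:Mul2,r3:Mul1,r4:8,r5:2
c6: - | r0:Add1,r1:8,r2:Mul2,r3:Mul1,r4:8,r5:2
c7: CDB Mul1=80 | r0:Add1,r1:8,r2:Mul2,r3:80,r4:8,r5:2
c8: CDB Mul2=10 | r0:Add1,r1:8,r2:10,r3:80,r4:8,r5:2
c9: - | r0:Add1,r1:8,r2:10,r3:80,r4:8,r5:2
c10: CDB Add1=-70 | r0:-70,r1:8,r2:10,r3:80,r4:8,r5:2

STATUS = VALUE -70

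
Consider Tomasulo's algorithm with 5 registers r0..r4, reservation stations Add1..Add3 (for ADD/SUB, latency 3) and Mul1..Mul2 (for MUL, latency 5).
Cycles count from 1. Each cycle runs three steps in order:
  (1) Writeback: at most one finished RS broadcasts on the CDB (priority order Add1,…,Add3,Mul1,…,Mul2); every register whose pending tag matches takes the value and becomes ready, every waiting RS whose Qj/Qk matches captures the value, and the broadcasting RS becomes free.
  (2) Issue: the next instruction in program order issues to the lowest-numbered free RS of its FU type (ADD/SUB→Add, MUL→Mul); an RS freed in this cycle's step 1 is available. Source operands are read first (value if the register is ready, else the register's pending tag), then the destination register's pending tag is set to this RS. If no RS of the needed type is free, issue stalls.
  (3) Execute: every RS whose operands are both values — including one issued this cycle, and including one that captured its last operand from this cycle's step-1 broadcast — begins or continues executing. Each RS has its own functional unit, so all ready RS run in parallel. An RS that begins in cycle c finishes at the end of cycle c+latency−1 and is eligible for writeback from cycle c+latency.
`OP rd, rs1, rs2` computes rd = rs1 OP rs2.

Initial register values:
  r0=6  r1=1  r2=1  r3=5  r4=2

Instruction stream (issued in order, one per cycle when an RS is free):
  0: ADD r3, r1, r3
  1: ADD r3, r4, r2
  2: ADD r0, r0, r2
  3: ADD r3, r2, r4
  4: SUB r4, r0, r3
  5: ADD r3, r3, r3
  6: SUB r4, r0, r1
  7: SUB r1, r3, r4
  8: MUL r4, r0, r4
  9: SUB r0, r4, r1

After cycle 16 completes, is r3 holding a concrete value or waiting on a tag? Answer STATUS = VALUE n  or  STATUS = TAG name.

c1: issue ADD r3<-Add1 | r0:6,r1:1,r2:1,r3:Add1,r4:2
c2: issue ADD r3<-Add2 | r0:6,r1:1,r2:1,r3:Add2,r4:2
c3: issue ADD r0<-Add3 | r0:Add3,r1:1,r2:1,r3:Add2,r4:2
c4: CDB Add1=6; issue ADD r3<-Add1 | r0:Add3,r1:1,r2:1,r3:Add1,r4:2
c5: CDB Add2=3; issue SUB r4<-Add2 | r0:Add3,r1:1,r2:1,r3:Add1,r4:Add2
c6: CDB Add3=7; issue ADD r3<-Add3 | r0:7,r1:1,r2:1,r3:Add3,r4:Add2
c7: CDB Add1=3; issue SUB r4<-Add1 | r0:7,r1:1,r2:1,r3:Add3,r4:Add1
c8: stall | r0:7,r1:1,r2:1,r3:Add3,r4:Add1
c9: stall | r0:7,r1:1,r2:1,r3:Add3,r4:Add1
c10: CDB Add1=6; issue SUB r1<-Add1 | r0:7,r1:Add1,r2:1,r3:Add3,r4:6
c11: CDB Add2=4; issue MUL r4<-Mul1 | r0:7,r1:Add1,r2:1,r3:Add3,r4:Mul1
c12: CDB Add3=6; issue SUB r0<-Add2 | r0:Add2,r1:Add1,r2:1,r3:6,r4:Mul1
c13: - | r0:Add2,r1:Add1,r2:1,r3:6,r4:Mul1
c14: - | r0:Add2,r1:Add1,r2:1,r3:6,r4:Mul1
c15: CDB Add1=0 | r0:Add2,r1:0,r2:1,r3:6,r4:Mul1
c16: CDB Mul1=42 | r0:Add2,r1:0,r2:1,r3:6,r4:42

STATUS = VALUE 6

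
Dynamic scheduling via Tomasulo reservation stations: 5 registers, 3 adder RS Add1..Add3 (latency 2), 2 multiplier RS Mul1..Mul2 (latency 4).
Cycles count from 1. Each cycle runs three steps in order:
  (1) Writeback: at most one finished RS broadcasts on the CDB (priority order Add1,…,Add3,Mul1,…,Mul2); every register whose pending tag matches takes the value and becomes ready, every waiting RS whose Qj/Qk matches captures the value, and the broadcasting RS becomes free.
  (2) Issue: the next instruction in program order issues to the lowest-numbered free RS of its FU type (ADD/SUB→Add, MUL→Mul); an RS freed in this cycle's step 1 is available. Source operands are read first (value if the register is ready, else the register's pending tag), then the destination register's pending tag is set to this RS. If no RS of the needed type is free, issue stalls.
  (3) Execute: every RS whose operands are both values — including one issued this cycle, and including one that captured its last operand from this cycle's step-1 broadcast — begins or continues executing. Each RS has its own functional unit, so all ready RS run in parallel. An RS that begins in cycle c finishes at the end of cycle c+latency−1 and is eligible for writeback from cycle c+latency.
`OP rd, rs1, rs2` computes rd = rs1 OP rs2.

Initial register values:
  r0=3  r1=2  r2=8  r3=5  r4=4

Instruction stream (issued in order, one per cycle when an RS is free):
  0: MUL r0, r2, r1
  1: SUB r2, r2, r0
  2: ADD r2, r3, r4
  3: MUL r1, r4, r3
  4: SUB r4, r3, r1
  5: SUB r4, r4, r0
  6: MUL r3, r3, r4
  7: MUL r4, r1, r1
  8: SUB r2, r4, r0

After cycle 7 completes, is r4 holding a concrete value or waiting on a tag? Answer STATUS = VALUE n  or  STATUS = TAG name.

c1: issue MUL r0<-Mul1 | r0:Mul1,r1:2,r2:8,r3:5,r4:4
c2: issue SUB r2<-Add1 | r0:Mul1,r1:2,r2:Add1,r3:5,r4:4
c3: issue ADD r2<-Add2 | r0:Mul1,r1:2,r2:Add2,r3:5,r4:4
c4: issue MUL r1<-Mul2 | r0:Mul1,r1:Mul2,r2:Add2,r3:5,r4:4
c5: CDB Add2=9; issue SUB r4<-Add2 | r0:Mul1,r1:Mul2,r2:9,r3:5,r4:Add2
c6: CDB Mul1=16; issue SUB r4<-Add3 | r0:16,r1:Mul2,r2:9,r3:5,r4:Add3
c7: issue MUL r3<-Mul1 | r0:16,r1:Mul2,r2:9,r3:Mul1,r4:Add3

STATUS = TAG Add3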